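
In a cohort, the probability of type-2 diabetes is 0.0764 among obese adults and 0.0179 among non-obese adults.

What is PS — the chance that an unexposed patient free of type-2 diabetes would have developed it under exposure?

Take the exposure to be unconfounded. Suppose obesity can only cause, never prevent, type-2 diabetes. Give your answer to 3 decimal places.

Let p₁ = 0.0764, p₀ = 0.0179.
Under exogeneity and monotonicity, PS = (p₁ − p₀) / (1 − p₀).
PS = (0.0764 − 0.0179) / (1 − 0.0179) = 0.0585 / 0.9821 ≈ 0.0596

PS ≈ 0.060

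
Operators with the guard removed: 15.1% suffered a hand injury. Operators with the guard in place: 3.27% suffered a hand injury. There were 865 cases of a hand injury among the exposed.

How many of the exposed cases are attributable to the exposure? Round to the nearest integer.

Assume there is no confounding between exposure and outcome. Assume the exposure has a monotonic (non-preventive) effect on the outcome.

about 678 cases

p₁ = 0.151, p₀ = 0.0327.
PN = (p₁ − p₀)/p₁ = (0.151 − 0.0327) / 0.151 ≈ 0.78344.
Attributable cases ≈ PN × (exposed cases) = 0.78344 × 865 ≈ 677.68.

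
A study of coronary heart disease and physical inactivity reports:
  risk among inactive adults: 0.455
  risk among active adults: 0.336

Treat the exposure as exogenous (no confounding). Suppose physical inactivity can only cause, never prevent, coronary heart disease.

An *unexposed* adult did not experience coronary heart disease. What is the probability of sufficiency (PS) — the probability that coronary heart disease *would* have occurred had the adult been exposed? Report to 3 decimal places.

Let p₁ = 0.455, p₀ = 0.336.
Under exogeneity and monotonicity, PS = (p₁ − p₀) / (1 − p₀).
PS = (0.455 − 0.336) / (1 − 0.336) = 0.119 / 0.664 ≈ 0.1792

PS ≈ 0.179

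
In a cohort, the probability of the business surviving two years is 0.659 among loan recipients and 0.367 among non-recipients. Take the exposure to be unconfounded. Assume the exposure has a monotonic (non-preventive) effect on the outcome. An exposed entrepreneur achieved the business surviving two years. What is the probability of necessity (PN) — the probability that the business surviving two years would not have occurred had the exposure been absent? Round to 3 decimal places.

Let p₁ = 0.659, p₀ = 0.367.
Under exogeneity and monotonicity, PN = (p₁ − p₀) / p₁.
PN = (0.659 − 0.367) / 0.659 = 0.292 / 0.659 ≈ 0.4431

PN ≈ 0.443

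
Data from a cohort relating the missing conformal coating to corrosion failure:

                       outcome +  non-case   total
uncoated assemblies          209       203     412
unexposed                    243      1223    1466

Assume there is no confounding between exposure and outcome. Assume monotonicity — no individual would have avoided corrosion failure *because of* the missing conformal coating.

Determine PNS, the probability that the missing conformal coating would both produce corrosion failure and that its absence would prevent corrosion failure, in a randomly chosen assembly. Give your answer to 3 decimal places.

PNS ≈ 0.342

p₁ = P(outcome | exposed) = 209/412 = 0.50728
p₀ = P(outcome | unexposed) = 243/1466 = 0.16576
Under exogeneity and monotonicity, PNS = p₁ − p₀.
PNS = 0.50728 − 0.16576 = 0.34152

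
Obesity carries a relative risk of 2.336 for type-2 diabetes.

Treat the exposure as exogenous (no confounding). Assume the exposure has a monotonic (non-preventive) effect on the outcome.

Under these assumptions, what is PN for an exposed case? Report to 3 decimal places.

PN ≈ 0.572

Under exogeneity and monotonicity, PN = (RR − 1) / RR = 1 − 1/RR.
PN = (2.336 − 1) / 2.336 = 1.336 / 2.336 ≈ 0.5719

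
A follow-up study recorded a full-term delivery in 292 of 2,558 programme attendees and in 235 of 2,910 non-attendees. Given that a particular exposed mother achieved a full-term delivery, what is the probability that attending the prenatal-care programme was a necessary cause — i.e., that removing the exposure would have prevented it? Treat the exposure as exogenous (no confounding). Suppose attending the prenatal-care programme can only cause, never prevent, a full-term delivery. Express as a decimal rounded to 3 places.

p₁ = P(outcome | exposed) = 292/2558 = 0.11415
p₀ = P(outcome | unexposed) = 235/2910 = 0.080756
Under exogeneity and monotonicity, PN = (p₁ − p₀) / p₁.
PN = (0.11415 − 0.080756) / 0.11415 = 0.033396 / 0.11415 ≈ 0.2926

PN ≈ 0.293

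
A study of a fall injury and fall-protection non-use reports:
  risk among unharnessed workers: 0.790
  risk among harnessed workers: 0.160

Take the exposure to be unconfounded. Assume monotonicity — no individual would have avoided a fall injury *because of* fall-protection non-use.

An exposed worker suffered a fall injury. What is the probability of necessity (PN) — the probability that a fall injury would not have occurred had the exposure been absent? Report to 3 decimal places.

PN ≈ 0.797

Let p₁ = 0.79, p₀ = 0.16.
Under exogeneity and monotonicity, PN = (p₁ − p₀) / p₁.
PN = (0.79 − 0.16) / 0.79 = 0.63 / 0.79 ≈ 0.7975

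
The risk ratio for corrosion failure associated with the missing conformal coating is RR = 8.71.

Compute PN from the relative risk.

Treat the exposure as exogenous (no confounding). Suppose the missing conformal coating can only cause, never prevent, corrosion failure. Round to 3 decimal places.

PN ≈ 0.885

Under exogeneity and monotonicity, PN = (RR − 1) / RR = 1 − 1/RR.
PN = (8.71 − 1) / 8.71 = 7.71 / 8.71 ≈ 0.8852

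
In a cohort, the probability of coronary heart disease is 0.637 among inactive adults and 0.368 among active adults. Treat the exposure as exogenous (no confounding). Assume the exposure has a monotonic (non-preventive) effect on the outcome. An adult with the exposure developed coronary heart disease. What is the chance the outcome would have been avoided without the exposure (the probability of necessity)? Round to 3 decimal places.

PN ≈ 0.422

Let p₁ = 0.637, p₀ = 0.368.
Under exogeneity and monotonicity, PN = (p₁ − p₀) / p₁.
PN = (0.637 − 0.368) / 0.637 = 0.269 / 0.637 ≈ 0.4223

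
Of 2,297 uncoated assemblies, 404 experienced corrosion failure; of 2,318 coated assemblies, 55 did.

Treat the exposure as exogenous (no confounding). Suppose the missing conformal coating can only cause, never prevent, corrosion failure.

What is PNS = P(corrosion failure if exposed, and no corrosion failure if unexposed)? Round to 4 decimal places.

PNS ≈ 0.1522

p₁ = P(outcome | exposed) = 404/2297 = 0.17588
p₀ = P(outcome | unexposed) = 55/2318 = 0.023727
Under exogeneity and monotonicity, PNS = p₁ − p₀.
PNS = 0.17588 − 0.023727 = 0.15215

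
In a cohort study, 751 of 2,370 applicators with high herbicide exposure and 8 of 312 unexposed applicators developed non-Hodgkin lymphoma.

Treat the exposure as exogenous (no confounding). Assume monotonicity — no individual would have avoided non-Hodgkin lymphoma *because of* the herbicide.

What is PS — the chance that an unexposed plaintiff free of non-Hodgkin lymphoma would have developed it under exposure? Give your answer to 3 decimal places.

p₁ = P(outcome | exposed) = 751/2370 = 0.31688
p₀ = P(outcome | unexposed) = 8/312 = 0.025641
Under exogeneity and monotonicity, PS = (p₁ − p₀) / (1 − p₀).
PS = (0.31688 − 0.025641) / (1 − 0.025641) = 0.29124 / 0.97436 ≈ 0.2989

PS ≈ 0.299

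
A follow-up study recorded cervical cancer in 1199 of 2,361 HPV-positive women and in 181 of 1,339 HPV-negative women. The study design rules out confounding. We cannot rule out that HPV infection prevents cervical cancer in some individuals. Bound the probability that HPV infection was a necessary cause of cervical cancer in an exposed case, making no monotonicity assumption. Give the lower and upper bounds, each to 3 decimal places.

0.734 ≤ PN ≤ 1.000

p₁ = P(outcome | exposed) = 1199/2361 = 0.50784
p₀ = P(outcome | unexposed) = 181/1339 = 0.13518
Under exogeneity alone the bounds on PN are max{0,(p₁−p₀)/p₁} ≤ PN ≤ min{1,(1−p₀)/p₁}.
  lower = (p₁ − p₀)/p₁ = 0.37266 / 0.50784 ≈ 0.7338
  upper = min{1, (1 − p₀)/p₁} = 0.86482 / 0.50784 ≈ 1.7030 → capped at 1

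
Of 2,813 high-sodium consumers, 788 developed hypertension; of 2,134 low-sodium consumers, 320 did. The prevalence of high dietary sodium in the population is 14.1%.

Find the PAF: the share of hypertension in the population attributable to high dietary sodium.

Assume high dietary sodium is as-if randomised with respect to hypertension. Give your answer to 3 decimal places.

PAF ≈ 0.109

p₁ = P(outcome | exposed) = 788/2813 = 0.28013
p₀ = P(outcome | unexposed) = 320/2134 = 0.14995
Overall risk P(Y=1) = π·p₁ + (1−π)·p₀ = 0.141×0.28013 + 0.859×0.14995 = 0.16831.
Under exogeneity, PAF = [P(Y=1) − p₀] / P(Y=1).
PAF = (0.16831 − 0.14995) / 0.16831 ≈ 0.1091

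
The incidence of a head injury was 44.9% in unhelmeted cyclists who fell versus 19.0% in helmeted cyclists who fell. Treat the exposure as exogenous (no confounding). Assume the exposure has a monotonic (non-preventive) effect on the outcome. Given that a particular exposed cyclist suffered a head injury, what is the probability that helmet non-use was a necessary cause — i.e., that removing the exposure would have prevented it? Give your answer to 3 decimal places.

p₁ = 0.449, p₀ = 0.19.
Under exogeneity and monotonicity, PN = (p₁ − p₀) / p₁.
PN = (0.449 − 0.19) / 0.449 = 0.259 / 0.449 ≈ 0.5768

PN ≈ 0.577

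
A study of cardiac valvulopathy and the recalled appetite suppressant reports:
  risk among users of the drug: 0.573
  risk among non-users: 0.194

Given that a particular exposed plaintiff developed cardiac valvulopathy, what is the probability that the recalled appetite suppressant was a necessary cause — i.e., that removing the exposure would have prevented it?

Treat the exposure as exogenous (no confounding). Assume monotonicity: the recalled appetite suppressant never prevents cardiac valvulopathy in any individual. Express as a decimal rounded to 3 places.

Let p₁ = 0.573, p₀ = 0.194.
Under exogeneity and monotonicity, PN = (p₁ − p₀) / p₁.
PN = (0.573 − 0.194) / 0.573 = 0.379 / 0.573 ≈ 0.6614

PN ≈ 0.661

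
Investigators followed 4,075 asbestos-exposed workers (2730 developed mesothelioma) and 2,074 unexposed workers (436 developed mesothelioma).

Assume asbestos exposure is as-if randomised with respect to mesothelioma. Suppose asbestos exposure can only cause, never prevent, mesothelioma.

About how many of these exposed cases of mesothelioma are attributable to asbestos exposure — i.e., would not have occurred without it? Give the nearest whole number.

about 1873 cases

p₁ = P(outcome | exposed) = 2730/4075 = 0.66994
p₀ = P(outcome | unexposed) = 436/2074 = 0.21022
PN = (p₁ − p₀)/p₁ = (0.66994 − 0.21022) / 0.66994 ≈ 0.68621.
Attributable cases ≈ PN × (exposed cases) = 0.68621 × 2730 ≈ 1873.35.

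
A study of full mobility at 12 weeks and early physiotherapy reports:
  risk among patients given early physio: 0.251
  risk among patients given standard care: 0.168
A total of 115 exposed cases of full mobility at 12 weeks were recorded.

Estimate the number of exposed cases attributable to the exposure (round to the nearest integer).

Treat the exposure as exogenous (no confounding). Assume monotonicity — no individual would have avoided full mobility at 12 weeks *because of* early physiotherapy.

about 38 cases

Let p₁ = 0.251, p₀ = 0.168.
PN = (p₁ − p₀)/p₁ = (0.251 − 0.168) / 0.251 ≈ 0.33068.
Attributable cases ≈ PN × (exposed cases) = 0.33068 × 115 ≈ 38.03.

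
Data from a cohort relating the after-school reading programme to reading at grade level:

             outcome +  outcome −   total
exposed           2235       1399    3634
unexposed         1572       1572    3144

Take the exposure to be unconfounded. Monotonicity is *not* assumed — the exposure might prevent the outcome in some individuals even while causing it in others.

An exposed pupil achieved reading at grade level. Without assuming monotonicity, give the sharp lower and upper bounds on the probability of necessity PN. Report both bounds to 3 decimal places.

0.187 ≤ PN ≤ 0.813

p₁ = P(outcome | exposed) = 2235/3634 = 0.61502
p₀ = P(outcome | unexposed) = 1572/3144 = 0.5
Under exogeneity alone the bounds on PN are max{0,(p₁−p₀)/p₁} ≤ PN ≤ min{1,(1−p₀)/p₁}.
  lower = (p₁ − p₀)/p₁ = 0.11502 / 0.61502 ≈ 0.1870
  upper = min{1, (1 − p₀)/p₁} = 0.5 / 0.61502 ≈ 0.8130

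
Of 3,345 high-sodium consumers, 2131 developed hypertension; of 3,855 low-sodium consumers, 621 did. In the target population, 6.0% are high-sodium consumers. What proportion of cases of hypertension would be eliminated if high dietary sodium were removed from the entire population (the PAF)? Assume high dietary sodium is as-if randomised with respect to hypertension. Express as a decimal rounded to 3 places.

p₁ = P(outcome | exposed) = 2131/3345 = 0.63707
p₀ = P(outcome | unexposed) = 621/3855 = 0.16109
Overall risk P(Y=1) = π·p₁ + (1−π)·p₀ = 0.06×0.63707 + 0.94×0.16109 = 0.18965.
Under exogeneity, PAF = [P(Y=1) − p₀] / P(Y=1).
PAF = (0.18965 − 0.16109) / 0.18965 ≈ 0.1506

PAF ≈ 0.151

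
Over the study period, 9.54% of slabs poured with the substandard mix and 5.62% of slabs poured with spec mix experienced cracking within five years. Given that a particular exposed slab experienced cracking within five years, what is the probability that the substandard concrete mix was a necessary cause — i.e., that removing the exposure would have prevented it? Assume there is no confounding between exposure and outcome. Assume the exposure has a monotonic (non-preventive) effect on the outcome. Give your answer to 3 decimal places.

PN ≈ 0.411

p₁ = 0.0954, p₀ = 0.0562.
Under exogeneity and monotonicity, PN = (p₁ − p₀) / p₁.
PN = (0.0954 − 0.0562) / 0.0954 = 0.0392 / 0.0954 ≈ 0.4109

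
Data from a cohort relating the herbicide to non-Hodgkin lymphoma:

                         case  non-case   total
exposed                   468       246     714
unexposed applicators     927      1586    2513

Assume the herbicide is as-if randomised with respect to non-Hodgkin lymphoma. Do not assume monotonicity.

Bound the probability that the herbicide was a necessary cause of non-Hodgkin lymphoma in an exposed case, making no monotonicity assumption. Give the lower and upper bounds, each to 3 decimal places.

p₁ = P(outcome | exposed) = 468/714 = 0.65546
p₀ = P(outcome | unexposed) = 927/2513 = 0.36888
Under exogeneity alone the bounds on PN are max{0,(p₁−p₀)/p₁} ≤ PN ≤ min{1,(1−p₀)/p₁}.
  lower = (p₁ − p₀)/p₁ = 0.28658 / 0.65546 ≈ 0.4372
  upper = min{1, (1 − p₀)/p₁} = 0.63112 / 0.65546 ≈ 0.9629

0.437 ≤ PN ≤ 0.963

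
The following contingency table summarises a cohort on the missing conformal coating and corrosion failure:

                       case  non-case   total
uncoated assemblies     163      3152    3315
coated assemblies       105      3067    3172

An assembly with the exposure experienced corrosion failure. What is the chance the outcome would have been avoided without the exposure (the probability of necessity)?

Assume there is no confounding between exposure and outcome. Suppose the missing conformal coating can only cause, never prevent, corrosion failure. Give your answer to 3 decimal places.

p₁ = P(outcome | exposed) = 163/3315 = 0.04917
p₀ = P(outcome | unexposed) = 105/3172 = 0.033102
Under exogeneity and monotonicity, PN = (p₁ − p₀)/p₁.
PN = (0.04917 − 0.033102) / 0.04917 ≈ 0.3268

PN ≈ 0.327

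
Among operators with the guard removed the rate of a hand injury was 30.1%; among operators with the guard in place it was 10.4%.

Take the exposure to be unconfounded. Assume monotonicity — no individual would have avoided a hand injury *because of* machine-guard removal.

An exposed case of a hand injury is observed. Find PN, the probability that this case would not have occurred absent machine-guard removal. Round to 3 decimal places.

PN ≈ 0.654

p₁ = 0.301, p₀ = 0.104.
Under exogeneity and monotonicity, PN = (p₁ − p₀) / p₁.
PN = (0.301 − 0.104) / 0.301 = 0.197 / 0.301 ≈ 0.6545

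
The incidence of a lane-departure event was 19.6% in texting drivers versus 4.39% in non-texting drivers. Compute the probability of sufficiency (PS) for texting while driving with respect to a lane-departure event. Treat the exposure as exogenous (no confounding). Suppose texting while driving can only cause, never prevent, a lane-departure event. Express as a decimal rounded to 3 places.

PS ≈ 0.159

p₁ = 0.196, p₀ = 0.0439.
Under exogeneity and monotonicity, PS = (p₁ − p₀) / (1 − p₀).
PS = (0.196 − 0.0439) / (1 − 0.0439) = 0.1521 / 0.9561 ≈ 0.1591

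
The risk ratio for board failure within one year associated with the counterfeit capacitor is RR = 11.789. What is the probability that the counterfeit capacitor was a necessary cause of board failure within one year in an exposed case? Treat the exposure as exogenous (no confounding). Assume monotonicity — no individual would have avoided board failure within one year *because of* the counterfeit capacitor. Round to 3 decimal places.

PN ≈ 0.915

Under exogeneity and monotonicity, PN = (RR − 1) / RR = 1 − 1/RR.
PN = (11.789 − 1) / 11.789 = 10.79 / 11.789 ≈ 0.9152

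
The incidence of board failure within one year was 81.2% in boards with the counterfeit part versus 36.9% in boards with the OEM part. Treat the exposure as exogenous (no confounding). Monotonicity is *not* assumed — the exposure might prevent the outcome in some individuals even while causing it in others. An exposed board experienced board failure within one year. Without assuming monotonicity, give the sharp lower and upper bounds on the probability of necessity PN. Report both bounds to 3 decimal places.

0.546 ≤ PN ≤ 0.777

p₁ = 0.812, p₀ = 0.369.
Under exogeneity alone the bounds on PN are max{0,(p₁−p₀)/p₁} ≤ PN ≤ min{1,(1−p₀)/p₁}.
  lower = (p₁ − p₀)/p₁ = 0.443 / 0.812 ≈ 0.5456
  upper = min{1, (1 − p₀)/p₁} = 0.631 / 0.812 ≈ 0.7771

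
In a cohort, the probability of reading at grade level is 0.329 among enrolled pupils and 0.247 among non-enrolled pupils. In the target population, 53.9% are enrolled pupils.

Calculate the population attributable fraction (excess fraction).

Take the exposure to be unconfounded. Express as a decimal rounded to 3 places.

Let p₁ = 0.329, p₀ = 0.247.
Overall risk P(Y=1) = π·p₁ + (1−π)·p₀ = 0.539×0.329 + 0.461×0.247 = 0.2912.
Under exogeneity, PAF = [P(Y=1) − p₀] / P(Y=1).
PAF = (0.2912 − 0.247) / 0.2912 ≈ 0.1518

PAF ≈ 0.152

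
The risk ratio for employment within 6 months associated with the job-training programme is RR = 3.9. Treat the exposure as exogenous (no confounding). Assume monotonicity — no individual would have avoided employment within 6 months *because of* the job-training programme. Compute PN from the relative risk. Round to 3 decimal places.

Under exogeneity and monotonicity, PN = (RR − 1) / RR = 1 − 1/RR.
PN = (3.9 − 1) / 3.9 = 2.9 / 3.9 ≈ 0.7436

PN ≈ 0.744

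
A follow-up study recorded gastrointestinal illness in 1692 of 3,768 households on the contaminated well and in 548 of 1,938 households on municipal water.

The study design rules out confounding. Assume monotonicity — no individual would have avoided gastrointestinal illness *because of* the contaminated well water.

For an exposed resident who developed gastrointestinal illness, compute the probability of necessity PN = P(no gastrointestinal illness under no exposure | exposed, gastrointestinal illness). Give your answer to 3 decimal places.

p₁ = P(outcome | exposed) = 1692/3768 = 0.44904
p₀ = P(outcome | unexposed) = 548/1938 = 0.28277
Under exogeneity and monotonicity, PN = (p₁ − p₀) / p₁.
PN = (0.44904 − 0.28277) / 0.44904 = 0.16628 / 0.44904 ≈ 0.3703

PN ≈ 0.370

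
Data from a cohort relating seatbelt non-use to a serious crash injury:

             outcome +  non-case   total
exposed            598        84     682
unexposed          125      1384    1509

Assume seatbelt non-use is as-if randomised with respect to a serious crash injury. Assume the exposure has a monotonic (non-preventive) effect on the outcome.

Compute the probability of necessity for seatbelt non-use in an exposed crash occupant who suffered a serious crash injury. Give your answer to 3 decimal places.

PN ≈ 0.906

p₁ = P(outcome | exposed) = 598/682 = 0.87683
p₀ = P(outcome | unexposed) = 125/1509 = 0.082836
Under exogeneity and monotonicity, PN = (p₁ − p₀)/p₁.
PN = (0.87683 − 0.082836) / 0.87683 ≈ 0.9055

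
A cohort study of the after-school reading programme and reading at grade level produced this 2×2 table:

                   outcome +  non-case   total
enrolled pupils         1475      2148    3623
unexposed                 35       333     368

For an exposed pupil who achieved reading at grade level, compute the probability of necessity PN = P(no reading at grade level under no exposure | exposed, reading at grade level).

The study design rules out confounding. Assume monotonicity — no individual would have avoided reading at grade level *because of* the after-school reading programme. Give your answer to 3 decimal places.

PN ≈ 0.766

p₁ = P(outcome | exposed) = 1475/3623 = 0.40712
p₀ = P(outcome | unexposed) = 35/368 = 0.095109
Under exogeneity and monotonicity, PN = (p₁ − p₀)/p₁.
PN = (0.40712 − 0.095109) / 0.40712 ≈ 0.7664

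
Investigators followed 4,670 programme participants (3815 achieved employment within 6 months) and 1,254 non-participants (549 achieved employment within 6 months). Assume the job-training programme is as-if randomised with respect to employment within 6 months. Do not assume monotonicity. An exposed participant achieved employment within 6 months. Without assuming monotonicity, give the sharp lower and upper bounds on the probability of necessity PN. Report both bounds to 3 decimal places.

p₁ = P(outcome | exposed) = 3815/4670 = 0.81692
p₀ = P(outcome | unexposed) = 549/1254 = 0.4378
Under exogeneity alone the bounds on PN are max{0,(p₁−p₀)/p₁} ≤ PN ≤ min{1,(1−p₀)/p₁}.
  lower = (p₁ − p₀)/p₁ = 0.37912 / 0.81692 ≈ 0.4641
  upper = min{1, (1 − p₀)/p₁} = 0.5622 / 0.81692 ≈ 0.6882

0.464 ≤ PN ≤ 0.688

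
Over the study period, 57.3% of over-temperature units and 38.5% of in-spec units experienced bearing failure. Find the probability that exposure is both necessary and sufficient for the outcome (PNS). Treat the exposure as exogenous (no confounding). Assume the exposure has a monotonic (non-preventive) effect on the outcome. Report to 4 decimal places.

p₁ = 0.573, p₀ = 0.385.
Under exogeneity and monotonicity, PNS = p₁ − p₀.
PNS = 0.573 − 0.385 = 0.188

PNS ≈ 0.1880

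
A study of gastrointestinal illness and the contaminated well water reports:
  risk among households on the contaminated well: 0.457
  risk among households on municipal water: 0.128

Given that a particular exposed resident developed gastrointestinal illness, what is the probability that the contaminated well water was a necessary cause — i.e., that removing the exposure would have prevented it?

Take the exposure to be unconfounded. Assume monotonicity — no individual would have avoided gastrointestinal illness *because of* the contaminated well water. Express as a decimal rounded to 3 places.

Let p₁ = 0.457, p₀ = 0.128.
Under exogeneity and monotonicity, PN = (p₁ − p₀) / p₁.
PN = (0.457 − 0.128) / 0.457 = 0.329 / 0.457 ≈ 0.7199

PN ≈ 0.720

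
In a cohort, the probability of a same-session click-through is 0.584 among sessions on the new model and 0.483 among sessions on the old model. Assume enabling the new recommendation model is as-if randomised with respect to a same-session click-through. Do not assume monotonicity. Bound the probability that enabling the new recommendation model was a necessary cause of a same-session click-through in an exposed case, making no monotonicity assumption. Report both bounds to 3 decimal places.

Let p₁ = 0.584, p₀ = 0.483.
Under exogeneity alone the bounds on PN are max{0,(p₁−p₀)/p₁} ≤ PN ≤ min{1,(1−p₀)/p₁}.
  lower = (p₁ − p₀)/p₁ = 0.101 / 0.584 ≈ 0.1729
  upper = min{1, (1 − p₀)/p₁} = 0.517 / 0.584 ≈ 0.8853

0.173 ≤ PN ≤ 0.885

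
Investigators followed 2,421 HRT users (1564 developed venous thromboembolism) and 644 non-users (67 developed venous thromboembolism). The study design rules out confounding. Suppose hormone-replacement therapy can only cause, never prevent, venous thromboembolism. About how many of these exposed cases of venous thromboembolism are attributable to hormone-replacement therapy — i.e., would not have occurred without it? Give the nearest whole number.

p₁ = P(outcome | exposed) = 1564/2421 = 0.64601
p₀ = P(outcome | unexposed) = 67/644 = 0.10404
PN = (p₁ − p₀)/p₁ = (0.64601 − 0.10404) / 0.64601 ≈ 0.83896.
Attributable cases ≈ PN × (exposed cases) = 0.83896 × 1564 ≈ 1312.13.

about 1312 cases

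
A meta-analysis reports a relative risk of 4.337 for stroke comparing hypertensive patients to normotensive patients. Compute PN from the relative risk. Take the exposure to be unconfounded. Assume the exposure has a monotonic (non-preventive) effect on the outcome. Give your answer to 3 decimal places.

Under exogeneity and monotonicity, PN = (RR − 1) / RR = 1 − 1/RR.
PN = (4.337 − 1) / 4.337 = 3.337 / 4.337 ≈ 0.7694

PN ≈ 0.769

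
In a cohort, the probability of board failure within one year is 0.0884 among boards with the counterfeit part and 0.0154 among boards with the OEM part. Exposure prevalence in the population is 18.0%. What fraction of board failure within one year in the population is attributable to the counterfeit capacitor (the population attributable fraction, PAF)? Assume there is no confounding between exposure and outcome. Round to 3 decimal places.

Let p₁ = 0.0884, p₀ = 0.0154.
Overall risk P(Y=1) = π·p₁ + (1−π)·p₀ = 0.18×0.0884 + 0.82×0.0154 = 0.02854.
Under exogeneity, PAF = [P(Y=1) − p₀] / P(Y=1).
PAF = (0.02854 − 0.0154) / 0.02854 ≈ 0.4604

PAF ≈ 0.460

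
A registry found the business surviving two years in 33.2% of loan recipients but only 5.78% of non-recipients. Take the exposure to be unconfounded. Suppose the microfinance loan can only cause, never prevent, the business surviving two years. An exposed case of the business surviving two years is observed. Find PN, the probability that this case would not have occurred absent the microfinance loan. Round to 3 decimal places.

PN ≈ 0.826

p₁ = 0.332, p₀ = 0.0578.
Under exogeneity and monotonicity, PN = (p₁ − p₀) / p₁.
PN = (0.332 − 0.0578) / 0.332 = 0.2742 / 0.332 ≈ 0.8259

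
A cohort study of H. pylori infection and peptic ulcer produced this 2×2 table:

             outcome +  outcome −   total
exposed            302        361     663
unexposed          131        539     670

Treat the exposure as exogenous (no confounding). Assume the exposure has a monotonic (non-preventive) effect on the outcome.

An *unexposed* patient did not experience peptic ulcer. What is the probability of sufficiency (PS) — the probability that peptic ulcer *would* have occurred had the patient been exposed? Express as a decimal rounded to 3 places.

PS ≈ 0.323

p₁ = P(outcome | exposed) = 302/663 = 0.45551
p₀ = P(outcome | unexposed) = 131/670 = 0.19552
Under exogeneity and monotonicity, PS = (p₁ − p₀) / (1 − p₀).
PS = (0.45551 − 0.19552) / (1 − 0.19552) = 0.25998 / 0.80448 ≈ 0.3232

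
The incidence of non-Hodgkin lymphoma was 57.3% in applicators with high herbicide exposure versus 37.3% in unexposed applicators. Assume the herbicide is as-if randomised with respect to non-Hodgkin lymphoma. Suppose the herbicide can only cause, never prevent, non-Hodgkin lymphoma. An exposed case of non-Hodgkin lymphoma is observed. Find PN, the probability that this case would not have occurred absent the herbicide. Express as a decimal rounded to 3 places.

p₁ = 0.573, p₀ = 0.373.
Under exogeneity and monotonicity, PN = (p₁ − p₀) / p₁.
PN = (0.573 − 0.373) / 0.573 = 0.2 / 0.573 ≈ 0.3490

PN ≈ 0.349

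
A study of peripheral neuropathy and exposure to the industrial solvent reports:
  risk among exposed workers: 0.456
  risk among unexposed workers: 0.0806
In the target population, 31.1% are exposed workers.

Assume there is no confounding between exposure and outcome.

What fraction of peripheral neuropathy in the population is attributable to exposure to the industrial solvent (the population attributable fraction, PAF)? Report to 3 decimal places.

PAF ≈ 0.592

Let p₁ = 0.456, p₀ = 0.0806.
Overall risk P(Y=1) = π·p₁ + (1−π)·p₀ = 0.311×0.456 + 0.689×0.0806 = 0.19735.
Under exogeneity, PAF = [P(Y=1) − p₀] / P(Y=1).
PAF = (0.19735 − 0.0806) / 0.19735 ≈ 0.5916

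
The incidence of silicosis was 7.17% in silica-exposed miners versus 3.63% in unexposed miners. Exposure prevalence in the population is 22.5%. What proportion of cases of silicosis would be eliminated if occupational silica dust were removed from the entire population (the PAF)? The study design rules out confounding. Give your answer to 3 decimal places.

p₁ = 0.0717, p₀ = 0.0363.
Overall risk P(Y=1) = π·p₁ + (1−π)·p₀ = 0.225×0.0717 + 0.775×0.0363 = 0.044265.
Under exogeneity, PAF = [P(Y=1) − p₀] / P(Y=1).
PAF = (0.044265 − 0.0363) / 0.044265 ≈ 0.1799

PAF ≈ 0.180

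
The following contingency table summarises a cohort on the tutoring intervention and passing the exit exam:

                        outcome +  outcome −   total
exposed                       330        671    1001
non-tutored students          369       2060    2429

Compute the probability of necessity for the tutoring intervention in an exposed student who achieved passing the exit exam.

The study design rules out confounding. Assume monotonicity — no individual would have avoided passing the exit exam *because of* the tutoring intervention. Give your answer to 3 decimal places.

PN ≈ 0.539

p₁ = P(outcome | exposed) = 330/1001 = 0.32967
p₀ = P(outcome | unexposed) = 369/2429 = 0.15191
Under exogeneity and monotonicity, PN = (p₁ − p₀)/p₁.
PN = (0.32967 − 0.15191) / 0.32967 ≈ 0.5392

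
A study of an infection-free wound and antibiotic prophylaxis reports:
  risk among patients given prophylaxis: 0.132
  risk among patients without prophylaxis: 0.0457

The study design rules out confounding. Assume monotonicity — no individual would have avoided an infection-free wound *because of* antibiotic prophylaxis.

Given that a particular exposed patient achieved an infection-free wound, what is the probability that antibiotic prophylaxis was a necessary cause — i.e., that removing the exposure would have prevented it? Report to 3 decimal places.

Let p₁ = 0.132, p₀ = 0.0457.
Under exogeneity and monotonicity, PN = (p₁ − p₀) / p₁.
PN = (0.132 − 0.0457) / 0.132 = 0.0863 / 0.132 ≈ 0.6538

PN ≈ 0.654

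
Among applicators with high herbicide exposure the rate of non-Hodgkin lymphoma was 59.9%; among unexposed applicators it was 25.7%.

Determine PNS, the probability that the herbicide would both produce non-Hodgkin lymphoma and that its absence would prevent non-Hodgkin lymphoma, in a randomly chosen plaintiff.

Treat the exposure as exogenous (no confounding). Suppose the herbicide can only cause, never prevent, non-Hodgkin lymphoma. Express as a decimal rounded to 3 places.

PNS ≈ 0.342

p₁ = 0.599, p₀ = 0.257.
Under exogeneity and monotonicity, PNS = p₁ − p₀.
PNS = 0.599 − 0.257 = 0.342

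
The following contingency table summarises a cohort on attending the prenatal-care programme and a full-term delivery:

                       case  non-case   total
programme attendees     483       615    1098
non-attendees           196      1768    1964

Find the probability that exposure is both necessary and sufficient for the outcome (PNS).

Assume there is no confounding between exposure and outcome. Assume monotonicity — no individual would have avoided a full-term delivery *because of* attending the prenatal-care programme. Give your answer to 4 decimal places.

p₁ = P(outcome | exposed) = 483/1098 = 0.43989
p₀ = P(outcome | unexposed) = 196/1964 = 0.099796
Under exogeneity and monotonicity, PNS = p₁ − p₀.
PNS = 0.43989 − 0.099796 = 0.34009

PNS ≈ 0.3401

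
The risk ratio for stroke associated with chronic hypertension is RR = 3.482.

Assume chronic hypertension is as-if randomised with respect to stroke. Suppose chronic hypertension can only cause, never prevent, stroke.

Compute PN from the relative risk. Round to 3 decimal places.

PN ≈ 0.713

Under exogeneity and monotonicity, PN = (RR − 1) / RR = 1 − 1/RR.
PN = (3.482 − 1) / 3.482 = 2.482 / 3.482 ≈ 0.7128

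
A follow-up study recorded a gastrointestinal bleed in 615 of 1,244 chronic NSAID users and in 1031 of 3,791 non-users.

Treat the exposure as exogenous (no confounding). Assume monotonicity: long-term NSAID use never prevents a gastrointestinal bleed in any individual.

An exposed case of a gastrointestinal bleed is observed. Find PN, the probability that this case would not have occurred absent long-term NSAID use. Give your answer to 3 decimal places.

p₁ = P(outcome | exposed) = 615/1244 = 0.49437
p₀ = P(outcome | unexposed) = 1031/3791 = 0.27196
Under exogeneity and monotonicity, PN = (p₁ − p₀) / p₁.
PN = (0.49437 − 0.27196) / 0.49437 = 0.22241 / 0.49437 ≈ 0.4499

PN ≈ 0.450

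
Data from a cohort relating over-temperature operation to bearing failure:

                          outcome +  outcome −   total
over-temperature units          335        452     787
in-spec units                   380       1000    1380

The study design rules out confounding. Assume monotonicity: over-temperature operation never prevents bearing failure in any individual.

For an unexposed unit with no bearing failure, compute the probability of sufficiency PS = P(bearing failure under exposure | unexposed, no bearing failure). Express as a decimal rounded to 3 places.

PS ≈ 0.207

p₁ = P(outcome | exposed) = 335/787 = 0.42567
p₀ = P(outcome | unexposed) = 380/1380 = 0.27536
Under exogeneity and monotonicity, PS = (p₁ − p₀)/(1 − p₀).
PS = (0.42567 − 0.27536) / 0.72464 ≈ 0.2074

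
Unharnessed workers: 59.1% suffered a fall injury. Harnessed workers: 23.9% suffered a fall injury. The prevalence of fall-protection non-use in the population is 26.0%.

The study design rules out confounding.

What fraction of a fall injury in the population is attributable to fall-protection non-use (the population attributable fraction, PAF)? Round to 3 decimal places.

PAF ≈ 0.277

p₁ = 0.591, p₀ = 0.239.
Overall risk P(Y=1) = π·p₁ + (1−π)·p₀ = 0.26×0.591 + 0.74×0.239 = 0.33052.
Under exogeneity, PAF = [P(Y=1) − p₀] / P(Y=1).
PAF = (0.33052 − 0.239) / 0.33052 ≈ 0.2769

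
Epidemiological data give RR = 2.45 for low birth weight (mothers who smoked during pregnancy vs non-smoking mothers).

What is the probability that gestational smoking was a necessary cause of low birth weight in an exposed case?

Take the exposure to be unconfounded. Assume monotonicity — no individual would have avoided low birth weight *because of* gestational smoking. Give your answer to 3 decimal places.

PN ≈ 0.592

Under exogeneity and monotonicity, PN = (RR − 1) / RR = 1 − 1/RR.
PN = (2.45 − 1) / 2.45 = 1.45 / 2.45 ≈ 0.5918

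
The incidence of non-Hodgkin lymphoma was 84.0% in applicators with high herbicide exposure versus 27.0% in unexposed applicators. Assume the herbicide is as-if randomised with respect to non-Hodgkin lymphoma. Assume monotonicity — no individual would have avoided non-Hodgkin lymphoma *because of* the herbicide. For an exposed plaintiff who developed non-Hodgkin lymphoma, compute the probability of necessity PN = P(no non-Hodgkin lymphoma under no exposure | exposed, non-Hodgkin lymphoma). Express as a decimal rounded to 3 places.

PN ≈ 0.679

p₁ = 0.84, p₀ = 0.27.
Under exogeneity and monotonicity, PN = (p₁ − p₀) / p₁.
PN = (0.84 − 0.27) / 0.84 = 0.57 / 0.84 ≈ 0.6786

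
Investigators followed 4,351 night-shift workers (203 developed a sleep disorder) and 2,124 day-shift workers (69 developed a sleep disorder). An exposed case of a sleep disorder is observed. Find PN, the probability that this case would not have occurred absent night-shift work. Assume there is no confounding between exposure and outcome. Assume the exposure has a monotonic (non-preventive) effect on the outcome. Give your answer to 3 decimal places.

PN ≈ 0.304

p₁ = P(outcome | exposed) = 203/4351 = 0.046656
p₀ = P(outcome | unexposed) = 69/2124 = 0.032486
Under exogeneity and monotonicity, PN = (p₁ − p₀) / p₁.
PN = (0.046656 − 0.032486) / 0.046656 = 0.01417 / 0.046656 ≈ 0.3037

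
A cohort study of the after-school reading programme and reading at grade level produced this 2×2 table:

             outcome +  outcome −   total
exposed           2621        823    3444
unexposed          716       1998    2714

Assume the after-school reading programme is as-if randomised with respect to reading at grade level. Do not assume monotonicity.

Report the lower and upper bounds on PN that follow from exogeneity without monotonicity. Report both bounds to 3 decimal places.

p₁ = P(outcome | exposed) = 2621/3444 = 0.76103
p₀ = P(outcome | unexposed) = 716/2714 = 0.26382
Under exogeneity alone the bounds on PN are max{0,(p₁−p₀)/p₁} ≤ PN ≤ min{1,(1−p₀)/p₁}.
  lower = (p₁ − p₀)/p₁ = 0.49722 / 0.76103 ≈ 0.6533
  upper = min{1, (1 − p₀)/p₁} = 0.73618 / 0.76103 ≈ 0.9673

0.653 ≤ PN ≤ 0.967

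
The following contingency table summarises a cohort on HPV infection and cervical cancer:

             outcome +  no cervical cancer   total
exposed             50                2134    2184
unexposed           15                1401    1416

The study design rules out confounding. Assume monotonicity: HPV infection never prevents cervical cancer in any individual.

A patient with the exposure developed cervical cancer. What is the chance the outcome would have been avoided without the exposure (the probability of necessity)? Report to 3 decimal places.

p₁ = P(outcome | exposed) = 50/2184 = 0.022894
p₀ = P(outcome | unexposed) = 15/1416 = 0.010593
Under exogeneity and monotonicity, PN = (p₁ − p₀)/p₁.
PN = (0.022894 − 0.010593) / 0.022894 ≈ 0.5373

PN ≈ 0.537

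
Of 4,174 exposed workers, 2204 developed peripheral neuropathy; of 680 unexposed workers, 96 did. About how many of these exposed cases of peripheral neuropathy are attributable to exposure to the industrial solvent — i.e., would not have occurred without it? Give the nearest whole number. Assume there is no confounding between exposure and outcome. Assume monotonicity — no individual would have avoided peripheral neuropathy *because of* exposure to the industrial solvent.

about 1615 cases

p₁ = P(outcome | exposed) = 2204/4174 = 0.52803
p₀ = P(outcome | unexposed) = 96/680 = 0.14118
PN = (p₁ − p₀)/p₁ = (0.52803 − 0.14118) / 0.52803 ≈ 0.73264.
Attributable cases ≈ PN × (exposed cases) = 0.73264 × 2204 ≈ 1614.73.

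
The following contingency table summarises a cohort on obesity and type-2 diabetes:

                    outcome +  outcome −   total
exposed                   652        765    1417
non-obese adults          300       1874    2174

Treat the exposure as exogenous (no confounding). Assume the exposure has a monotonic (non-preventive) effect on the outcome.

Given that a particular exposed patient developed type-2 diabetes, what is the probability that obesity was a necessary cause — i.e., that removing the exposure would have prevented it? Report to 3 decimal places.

p₁ = P(outcome | exposed) = 652/1417 = 0.46013
p₀ = P(outcome | unexposed) = 300/2174 = 0.13799
Under exogeneity and monotonicity, PN = (p₁ − p₀)/p₁.
PN = (0.46013 − 0.13799) / 0.46013 ≈ 0.7001

PN ≈ 0.700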